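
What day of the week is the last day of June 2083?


June 2083 has 30 days
Anchor: Jan 1, 2083. With p = 2083 - 1 = 2082: (p + p//4 - p//100 + p//400) mod 7 = (2082 + 520 - 20 + 5) mod 7 = 2587 mod 7 = 4 -> Friday (Mon=0 ... Sun=6)
Days before June (Jan-May): 151; June 1 index = (4 + 151) mod 7 = 1 -> Tuesday
Last day offset: 30 - 1 = 29 days
Weekday index = (1 + 29) mod 7 = 2

Wednesday, June 30


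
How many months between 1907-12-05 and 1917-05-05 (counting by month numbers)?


From December 1907 to May 1917
10 years * 12 = 120 months, minus 7 months = 113

113 months


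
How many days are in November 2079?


November 2079

30 days


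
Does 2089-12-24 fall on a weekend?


Anchor: Jan 1, 2089. With p = 2089 - 1 = 2088: (p + p//4 - p//100 + p//400) mod 7 = (2088 + 522 - 20 + 5) mod 7 = 2595 mod 7 = 5 -> Saturday (Mon=0 ... Sun=6)
Day of year: 358; offset = 357
Weekday index = (5 + 357) mod 7 = 5 -> Saturday
Weekend days: Saturday, Sunday

Yes


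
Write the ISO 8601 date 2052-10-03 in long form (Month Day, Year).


ISO 2052-10-03 parses as year=2052, month=10, day=03
Month 10 -> October

October 3, 2052


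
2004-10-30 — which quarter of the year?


Month: October (month 10)
Q1: Jan-Mar, Q2: Apr-Jun, Q3: Jul-Sep, Q4: Oct-Dec

Q4


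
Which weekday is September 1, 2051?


Target: September 1, 2051
Anchor: Jan 1, 2051. With p = 2051 - 1 = 2050: (p + p//4 - p//100 + p//400) mod 7 = (2050 + 512 - 20 + 5) mod 7 = 2547 mod 7 = 6 -> Sunday (Mon=0 ... Sun=6)
Days before September (Jan-Aug): 243 days
Weekday index = (6 + 243) mod 7 = 4

Friday


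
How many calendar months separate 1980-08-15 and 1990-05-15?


From August 1980 to May 1990
10 years * 12 = 120 months, minus 3 months = 117

117 months


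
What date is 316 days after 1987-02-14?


Start: 1987-02-14, add 316 days
February 1987 has 28 days: 28 - 14 = 14 days to February 28 -> 302 left
March 1987 has 31 days -> 271 left
April 1987 has 30 days -> 241 left
May 1987 has 31 days -> 210 left
June 1987 has 30 days -> 180 left
July 1987 has 31 days -> 149 left
August 1987 has 31 days -> 118 left
September 1987 has 30 days -> 88 left
October 1987 has 31 days -> 57 left
November 1987 has 30 days -> 27 left
December 1987: 27 <= 31 -> lands on December 27

Result: 1987-12-27


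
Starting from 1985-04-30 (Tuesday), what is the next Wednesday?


Current: Tuesday
Target: Wednesday
Days ahead: 1

Next Wednesday: 1985-05-01


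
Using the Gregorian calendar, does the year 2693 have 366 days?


Gregorian leap year rule: divisible by 4, but not by 100, unless also by 400.
2693 is not divisible by 4 -> not a leap year

No


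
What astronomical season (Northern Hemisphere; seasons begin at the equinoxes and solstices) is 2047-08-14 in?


Date: August 14
Astronomical Summer (approx.; exact equinox/solstice day varies by year): June 21 to September 21
August 14 falls within the Summer window

Summer


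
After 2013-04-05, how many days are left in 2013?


Day of year: 95 of 365
Remaining = 365 - 95

270 days


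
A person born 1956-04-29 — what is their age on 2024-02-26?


Birth: 1956-04-29
Reference: 2024-02-26
Year difference: 2024 - 1956 = 68
Birthday not yet reached in 2024, subtract 1

67 years old


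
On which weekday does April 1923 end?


April 1923 has 30 days
Anchor: Jan 1, 1923. With p = 1923 - 1 = 1922: (p + p//4 - p//100 + p//400) mod 7 = (1922 + 480 - 19 + 4) mod 7 = 2387 mod 7 = 0 -> Monday (Mon=0 ... Sun=6)
Days before April (Jan-Mar): 90; April 1 index = (0 + 90) mod 7 = 6 -> Sunday
Last day offset: 30 - 1 = 29 days
Weekday index = (6 + 29) mod 7 = 0

Monday, April 30


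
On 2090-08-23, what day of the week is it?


Date: August 23, 2090
Anchor: Jan 1, 2090. With p = 2090 - 1 = 2089: (p + p//4 - p//100 + p//400) mod 7 = (2089 + 522 - 20 + 5) mod 7 = 2596 mod 7 = 6 -> Sunday (Mon=0 ... Sun=6)
Days before August (Jan-Jul): 212; offset = 212 + 23 - 1 = 234
Weekday index = (6 + 234) mod 7 = 2

Day of the week: Wednesday


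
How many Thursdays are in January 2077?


January 2077 has 31 days
Anchor: Jan 1, 2077. With p = 2077 - 1 = 2076: (p + p//4 - p//100 + p//400) mod 7 = (2076 + 519 - 20 + 5) mod 7 = 2580 mod 7 = 4 -> Friday (Mon=0 ... Sun=6)
January 1 is the anchor itself -> Friday
First Thursday is January 7
Thursdays: 7, 14, 21, 28

4 Thursdays


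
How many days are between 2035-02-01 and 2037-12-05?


From 2035-02-01 to 2037-12-05
2035-02-01: days before February = 31; day of year = 31 + 1 = 32
2037-12-05: days before December = 31 + 28 + 31 + 30 + 31 + 30 + 31 + 31 + 30 + 31 + 30 = 334 (2037 is not a leap year); day of year = 334 + 5 = 339
Rest of 2035: 365 - 32 = 333
Full years 2036 (366): 366
Total = 333 + 366 + 339 = 1038

1038 days


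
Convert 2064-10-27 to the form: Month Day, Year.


ISO 2064-10-27 parses as year=2064, month=10, day=27
Month 10 -> October

October 27, 2064


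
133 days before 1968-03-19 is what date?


Start: 1968-03-19, subtract 133 days
Back 19 days from March 19 reaches February 29, 1968 -> 114 left
February 1968 has 29 days -> back to January 31, 1968 -> 85 left
January 1968 has 31 days -> back to December 31, 1967 -> 54 left
December 1967 has 31 days -> back to November 30, 1967 -> 23 left
November 1967: 30 - 23 = 7 -> lands on November 7

Result: 1967-11-07


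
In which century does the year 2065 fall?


Century = (year - 1) // 100 + 1
= (2065 - 1) // 100 + 1
= 2064 // 100 + 1
= 20 + 1

21st century


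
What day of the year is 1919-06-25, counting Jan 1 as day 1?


Date: June 25, 1919
Days in months 1 through 5: 151
Plus 25 days in June

Day of year: 176


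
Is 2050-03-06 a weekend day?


Anchor: Jan 1, 2050. With p = 2050 - 1 = 2049: (p + p//4 - p//100 + p//400) mod 7 = (2049 + 512 - 20 + 5) mod 7 = 2546 mod 7 = 5 -> Saturday (Mon=0 ... Sun=6)
Day of year: 65; offset = 64
Weekday index = (5 + 64) mod 7 = 6 -> Sunday
Weekend days: Saturday, Sunday

Yes


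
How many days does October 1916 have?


October 1916

31 days


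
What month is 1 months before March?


March is month 3
3 - 1 = 2

February


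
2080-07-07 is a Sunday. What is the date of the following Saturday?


Current: Sunday
Target: Saturday
Days ahead: 6

Next Saturday: 2080-07-13


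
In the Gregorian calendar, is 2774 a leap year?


Gregorian leap year rule: divisible by 4, but not by 100, unless also by 400.
2774 is not divisible by 4 -> not a leap year

No


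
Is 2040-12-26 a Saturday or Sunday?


Anchor: Jan 1, 2040. With p = 2040 - 1 = 2039: (p + p//4 - p//100 + p//400) mod 7 = (2039 + 509 - 20 + 5) mod 7 = 2533 mod 7 = 6 -> Sunday (Mon=0 ... Sun=6)
Day of year: 361; offset = 360
Weekday index = (6 + 360) mod 7 = 2 -> Wednesday
Weekend days: Saturday, Sunday

No


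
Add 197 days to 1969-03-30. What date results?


Start: 1969-03-30, add 197 days
March 1969 has 31 days: 31 - 30 = 1 day to March 31 -> 196 left
April 1969 has 30 days -> 166 left
May 1969 has 31 days -> 135 left
June 1969 has 30 days -> 105 left
July 1969 has 31 days -> 74 left
August 1969 has 31 days -> 43 left
September 1969 has 30 days -> 13 left
October 1969: 13 <= 31 -> lands on October 13

Result: 1969-10-13


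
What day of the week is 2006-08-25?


Date: August 25, 2006
Anchor: Jan 1, 2006. With p = 2006 - 1 = 2005: (p + p//4 - p//100 + p//400) mod 7 = (2005 + 501 - 20 + 5) mod 7 = 2491 mod 7 = 6 -> Sunday (Mon=0 ... Sun=6)
Days before August (Jan-Jul): 212; offset = 212 + 25 - 1 = 236
Weekday index = (6 + 236) mod 7 = 4

Day of the week: Friday


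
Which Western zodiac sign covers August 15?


Date: August 15
Conventional tropical zodiac dates: Leo from July 23 onward; Virgo starts August 23
August 15 falls within the Leo range

Leo


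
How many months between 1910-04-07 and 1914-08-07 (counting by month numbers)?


From April 1910 to August 1914
4 years * 12 = 48 months, plus 4 months = 52

52 months


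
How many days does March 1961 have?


March 1961

31 days


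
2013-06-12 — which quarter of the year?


Month: June (month 6)
Q1: Jan-Mar, Q2: Apr-Jun, Q3: Jul-Sep, Q4: Oct-Dec

Q2


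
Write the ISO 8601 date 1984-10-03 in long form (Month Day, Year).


ISO 1984-10-03 parses as year=1984, month=10, day=03
Month 10 -> October

October 3, 1984


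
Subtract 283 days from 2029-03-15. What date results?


Start: 2029-03-15, subtract 283 days
Back 15 days from March 15 reaches February 28, 2029 -> 268 left
February 2029 has 28 days -> back to January 31, 2029 -> 240 left
January 2029 has 31 days -> back to December 31, 2028 -> 209 left
December 2028 has 31 days -> back to November 30, 2028 -> 178 left
November 2028 has 30 days -> back to October 31, 2028 -> 148 left
October 2028 has 31 days -> back to September 30, 2028 -> 117 left
September 2028 has 30 days -> back to August 31, 2028 -> 87 left
August 2028 has 31 days -> back to July 31, 2028 -> 56 left
July 2028 has 31 days -> back to June 30, 2028 -> 25 left
June 2028: 30 - 25 = 5 -> lands on June 5

Result: 2028-06-05


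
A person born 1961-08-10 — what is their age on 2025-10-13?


Birth: 1961-08-10
Reference: 2025-10-13
Year difference: 2025 - 1961 = 64

64 years old


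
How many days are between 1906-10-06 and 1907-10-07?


From 1906-10-06 to 1907-10-07
1906-10-06: days before October = 31 + 28 + 31 + 30 + 31 + 30 + 31 + 31 + 30 = 273 (1906 is not a leap year); day of year = 273 + 6 = 279
1907-10-07: days before October = 31 + 28 + 31 + 30 + 31 + 30 + 31 + 31 + 30 = 273 (1907 is not a leap year); day of year = 273 + 7 = 280
Rest of 1906: 365 - 279 = 86
Total = 86 + 280 = 366

366 days


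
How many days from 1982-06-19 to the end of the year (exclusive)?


Day of year: 170 of 365
Remaining = 365 - 170

195 days


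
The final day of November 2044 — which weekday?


November 2044 has 30 days
Anchor: Jan 1, 2044. With p = 2044 - 1 = 2043: (p + p//4 - p//100 + p//400) mod 7 = (2043 + 510 - 20 + 5) mod 7 = 2538 mod 7 = 4 -> Friday (Mon=0 ... Sun=6)
Days before November (Jan-Oct): 305; November 1 index = (4 + 305) mod 7 = 1 -> Tuesday
Last day offset: 30 - 1 = 29 days
Weekday index = (1 + 29) mod 7 = 2

Wednesday, November 30


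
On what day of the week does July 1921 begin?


Target: July 1, 1921
Anchor: Jan 1, 1921. With p = 1921 - 1 = 1920: (p + p//4 - p//100 + p//400) mod 7 = (1920 + 480 - 19 + 4) mod 7 = 2385 mod 7 = 5 -> Saturday (Mon=0 ... Sun=6)
Days before July (Jan-Jun): 181 days
Weekday index = (5 + 181) mod 7 = 4

Friday


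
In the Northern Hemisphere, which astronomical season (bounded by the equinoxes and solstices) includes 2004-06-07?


Date: June 7
Astronomical Spring (approx.; exact equinox/solstice day varies by year): March 20 to June 20
June 7 falls within the Spring window

Spring


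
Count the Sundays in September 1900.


September 1900 has 30 days
Anchor: Jan 1, 1900. With p = 1900 - 1 = 1899: (p + p//4 - p//100 + p//400) mod 7 = (1899 + 474 - 18 + 4) mod 7 = 2359 mod 7 = 0 -> Monday (Mon=0 ... Sun=6)
Days before September (Jan-Aug): 243; September 1 index = (0 + 243) mod 7 = 5 -> Saturday
First Sunday is September 2
Sundays: 2, 9, 16, 23, 30

5 Sundays


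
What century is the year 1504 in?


Century = (year - 1) // 100 + 1
= (1504 - 1) // 100 + 1
= 1503 // 100 + 1
= 15 + 1

16th century


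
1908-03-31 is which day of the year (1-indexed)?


Date: March 31, 1908
Days in months 1 through 2: 60
Plus 31 days in March

Day of year: 91


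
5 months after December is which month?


December is month 12
12 + 5 = 17; wrap: 17 - 12 = 5

May


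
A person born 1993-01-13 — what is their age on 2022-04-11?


Birth: 1993-01-13
Reference: 2022-04-11
Year difference: 2022 - 1993 = 29

29 years old


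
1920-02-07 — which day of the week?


Date: February 7, 1920
Anchor: Jan 1, 1920. With p = 1920 - 1 = 1919: (p + p//4 - p//100 + p//400) mod 7 = (1919 + 479 - 19 + 4) mod 7 = 2383 mod 7 = 3 -> Thursday (Mon=0 ... Sun=6)
Days before February (Jan): 31; offset = 31 + 7 - 1 = 37
Weekday index = (3 + 37) mod 7 = 5

Day of the week: Saturday


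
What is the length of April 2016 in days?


April 2016

30 days


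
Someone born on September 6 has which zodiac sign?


Date: September 6
Conventional tropical zodiac dates: Virgo from August 23 onward; Libra starts September 23
September 6 falls within the Virgo range

Virgo


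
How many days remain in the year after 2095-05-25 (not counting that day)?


Day of year: 145 of 365
Remaining = 365 - 145

220 days


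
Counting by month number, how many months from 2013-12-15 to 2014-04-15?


From December 2013 to April 2014
1 year * 12 = 12 months, minus 8 months = 4

4 months


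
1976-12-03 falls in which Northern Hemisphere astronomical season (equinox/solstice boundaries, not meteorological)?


Date: December 3
Astronomical Autumn (approx.; exact equinox/solstice day varies by year): September 22 to December 20
December 3 falls within the Autumn window

Autumn


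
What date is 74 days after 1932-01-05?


Start: 1932-01-05, add 74 days
January 1932 has 31 days: 31 - 5 = 26 days to January 31 -> 48 left
February 1932 has 29 days -> 19 left
March 1932: 19 <= 31 -> lands on March 19

Result: 1932-03-19


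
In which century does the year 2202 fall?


Century = (year - 1) // 100 + 1
= (2202 - 1) // 100 + 1
= 2201 // 100 + 1
= 22 + 1

23rd century


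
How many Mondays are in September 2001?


September 2001 has 30 days
Anchor: Jan 1, 2001. With p = 2001 - 1 = 2000: (p + p//4 - p//100 + p//400) mod 7 = (2000 + 500 - 20 + 5) mod 7 = 2485 mod 7 = 0 -> Monday (Mon=0 ... Sun=6)
Days before September (Jan-Aug): 243; September 1 index = (0 + 243) mod 7 = 5 -> Saturday
First Monday is September 3
Mondays: 3, 10, 17, 24

4 Mondays


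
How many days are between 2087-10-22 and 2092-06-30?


From 2087-10-22 to 2092-06-30
2087-10-22: days before October = 31 + 28 + 31 + 30 + 31 + 30 + 31 + 31 + 30 = 273 (2087 is not a leap year); day of year = 273 + 22 = 295
2092-06-30: days before June = 31 + 29 + 31 + 30 + 31 = 152 (2092 is a leap year); day of year = 152 + 30 = 182
Rest of 2087: 365 - 295 = 70
Full years 2088 (366), 2089 (365), 2090 (365), 2091 (365): 1461
Total = 70 + 1461 + 182 = 1713

1713 days


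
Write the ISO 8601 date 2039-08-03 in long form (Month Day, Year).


ISO 2039-08-03 parses as year=2039, month=08, day=03
Month 8 -> August

August 3, 2039


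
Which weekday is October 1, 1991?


Target: October 1, 1991
Anchor: Jan 1, 1991. With p = 1991 - 1 = 1990: (p + p//4 - p//100 + p//400) mod 7 = (1990 + 497 - 19 + 4) mod 7 = 2472 mod 7 = 1 -> Tuesday (Mon=0 ... Sun=6)
Days before October (Jan-Sep): 273 days
Weekday index = (1 + 273) mod 7 = 1

Tuesday


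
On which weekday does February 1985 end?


February 1985 has 28 days
Anchor: Jan 1, 1985. With p = 1985 - 1 = 1984: (p + p//4 - p//100 + p//400) mod 7 = (1984 + 496 - 19 + 4) mod 7 = 2465 mod 7 = 1 -> Tuesday (Mon=0 ... Sun=6)
Days before February (Jan): 31; February 1 index = (1 + 31) mod 7 = 4 -> Friday
Last day offset: 28 - 1 = 27 days
Weekday index = (4 + 27) mod 7 = 3

Thursday, February 28


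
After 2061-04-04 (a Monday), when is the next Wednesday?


Current: Monday
Target: Wednesday
Days ahead: 2

Next Wednesday: 2061-04-06


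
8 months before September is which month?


September is month 9
9 - 8 = 1

January


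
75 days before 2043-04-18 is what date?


Start: 2043-04-18, subtract 75 days
Back 18 days from April 18 reaches March 31, 2043 -> 57 left
March 2043 has 31 days -> back to February 28, 2043 -> 26 left
February 2043: 28 - 26 = 2 -> lands on February 2

Result: 2043-02-02


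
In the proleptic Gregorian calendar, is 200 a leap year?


Gregorian leap year rule: divisible by 4, but not by 100, unless also by 400.
200 is divisible by 100 but not 400 -> not a leap year

No


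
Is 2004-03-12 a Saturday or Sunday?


Anchor: Jan 1, 2004. With p = 2004 - 1 = 2003: (p + p//4 - p//100 + p//400) mod 7 = (2003 + 500 - 20 + 5) mod 7 = 2488 mod 7 = 3 -> Thursday (Mon=0 ... Sun=6)
Day of year: 72; offset = 71
Weekday index = (3 + 71) mod 7 = 4 -> Friday
Weekend days: Saturday, Sunday

No


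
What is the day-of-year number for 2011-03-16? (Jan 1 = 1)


Date: March 16, 2011
Days in months 1 through 2: 59
Plus 16 days in March

Day of year: 75


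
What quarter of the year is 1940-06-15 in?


Month: June (month 6)
Q1: Jan-Mar, Q2: Apr-Jun, Q3: Jul-Sep, Q4: Oct-Dec

Q2


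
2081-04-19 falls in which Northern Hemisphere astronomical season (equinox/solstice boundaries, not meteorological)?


Date: April 19
Astronomical Spring (approx.; exact equinox/solstice day varies by year): March 20 to June 20
April 19 falls within the Spring window

Spring


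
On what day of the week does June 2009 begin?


Target: June 1, 2009
Anchor: Jan 1, 2009. With p = 2009 - 1 = 2008: (p + p//4 - p//100 + p//400) mod 7 = (2008 + 502 - 20 + 5) mod 7 = 2495 mod 7 = 3 -> Thursday (Mon=0 ... Sun=6)
Days before June (Jan-May): 151 days
Weekday index = (3 + 151) mod 7 = 0

Monday


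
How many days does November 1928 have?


November 1928

30 days


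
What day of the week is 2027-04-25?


Date: April 25, 2027
Anchor: Jan 1, 2027. With p = 2027 - 1 = 2026: (p + p//4 - p//100 + p//400) mod 7 = (2026 + 506 - 20 + 5) mod 7 = 2517 mod 7 = 4 -> Friday (Mon=0 ... Sun=6)
Days before April (Jan-Mar): 90; offset = 90 + 25 - 1 = 114
Weekday index = (4 + 114) mod 7 = 6

Day of the week: Sunday


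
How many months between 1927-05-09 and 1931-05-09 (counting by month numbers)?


From May 1927 to May 1931
4 years * 12 = 48 months = 48

48 months


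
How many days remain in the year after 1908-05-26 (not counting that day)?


Day of year: 147 of 366
Remaining = 366 - 147

219 days


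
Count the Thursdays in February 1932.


February 1932 has 29 days
Anchor: Jan 1, 1932. With p = 1932 - 1 = 1931: (p + p//4 - p//100 + p//400) mod 7 = (1931 + 482 - 19 + 4) mod 7 = 2398 mod 7 = 4 -> Friday (Mon=0 ... Sun=6)
Days before February (Jan): 31; February 1 index = (4 + 31) mod 7 = 0 -> Monday
First Thursday is February 4
Thursdays: 4, 11, 18, 25

4 Thursdays


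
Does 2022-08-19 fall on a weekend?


Anchor: Jan 1, 2022. With p = 2022 - 1 = 2021: (p + p//4 - p//100 + p//400) mod 7 = (2021 + 505 - 20 + 5) mod 7 = 2511 mod 7 = 5 -> Saturday (Mon=0 ... Sun=6)
Day of year: 231; offset = 230
Weekday index = (5 + 230) mod 7 = 4 -> Friday
Weekend days: Saturday, Sunday

No


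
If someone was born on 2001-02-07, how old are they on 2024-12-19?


Birth: 2001-02-07
Reference: 2024-12-19
Year difference: 2024 - 2001 = 23

23 years old


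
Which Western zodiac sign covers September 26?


Date: September 26
Conventional tropical zodiac dates: Libra from September 23 onward; Scorpio starts October 23
September 26 falls within the Libra range

Libra


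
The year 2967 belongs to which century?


Century = (year - 1) // 100 + 1
= (2967 - 1) // 100 + 1
= 2966 // 100 + 1
= 29 + 1

30th century


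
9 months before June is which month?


June is month 6
6 - 9 = -3; wrap: -3 + 12 = 9

September


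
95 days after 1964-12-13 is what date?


Start: 1964-12-13, add 95 days
December 1964 has 31 days: 31 - 13 = 18 days to December 31 -> 77 left
January 1965 has 31 days -> 46 left
February 1965 has 28 days -> 18 left
March 1965: 18 <= 31 -> lands on March 18

Result: 1965-03-18


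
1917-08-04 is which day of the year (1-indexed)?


Date: August 4, 1917
Days in months 1 through 7: 212
Plus 4 days in August

Day of year: 216


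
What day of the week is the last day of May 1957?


May 1957 has 31 days
Anchor: Jan 1, 1957. With p = 1957 - 1 = 1956: (p + p//4 - p//100 + p//400) mod 7 = (1956 + 489 - 19 + 4) mod 7 = 2430 mod 7 = 1 -> Tuesday (Mon=0 ... Sun=6)
Days before May (Jan-Apr): 120; May 1 index = (1 + 120) mod 7 = 2 -> Wednesday
Last day offset: 31 - 1 = 30 days
Weekday index = (2 + 30) mod 7 = 4

Friday, May 31


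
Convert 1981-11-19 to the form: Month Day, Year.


ISO 1981-11-19 parses as year=1981, month=11, day=19
Month 11 -> November

November 19, 1981


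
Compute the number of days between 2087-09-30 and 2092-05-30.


From 2087-09-30 to 2092-05-30
2087-09-30: days before September = 31 + 28 + 31 + 30 + 31 + 30 + 31 + 31 = 243 (2087 is not a leap year); day of year = 243 + 30 = 273
2092-05-30: days before May = 31 + 29 + 31 + 30 = 121 (2092 is a leap year); day of year = 121 + 30 = 151
Rest of 2087: 365 - 273 = 92
Full years 2088 (366), 2089 (365), 2090 (365), 2091 (365): 1461
Total = 92 + 1461 + 151 = 1704

1704 days


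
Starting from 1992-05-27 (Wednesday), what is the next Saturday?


Current: Wednesday
Target: Saturday
Days ahead: 3

Next Saturday: 1992-05-30


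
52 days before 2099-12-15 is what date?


Start: 2099-12-15, subtract 52 days
Back 15 days from December 15 reaches November 30, 2099 -> 37 left
November 2099 has 30 days -> back to October 31, 2099 -> 7 left
October 2099: 31 - 7 = 24 -> lands on October 24

Result: 2099-10-24


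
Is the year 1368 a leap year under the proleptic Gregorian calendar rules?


Gregorian leap year rule: divisible by 4, but not by 100, unless also by 400.
1368 is divisible by 4 but not 100 -> leap year

Yes


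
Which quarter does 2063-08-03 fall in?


Month: August (month 8)
Q1: Jan-Mar, Q2: Apr-Jun, Q3: Jul-Sep, Q4: Oct-Dec

Q3


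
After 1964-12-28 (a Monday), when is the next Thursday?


Current: Monday
Target: Thursday
Days ahead: 3

Next Thursday: 1964-12-31


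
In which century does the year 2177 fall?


Century = (year - 1) // 100 + 1
= (2177 - 1) // 100 + 1
= 2176 // 100 + 1
= 21 + 1

22nd century


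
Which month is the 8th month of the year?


Month 8 of 12

August


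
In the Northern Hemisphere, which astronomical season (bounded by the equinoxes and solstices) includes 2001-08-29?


Date: August 29
Astronomical Summer (approx.; exact equinox/solstice day varies by year): June 21 to September 21
August 29 falls within the Summer window

Summer


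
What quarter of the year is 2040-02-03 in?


Month: February (month 2)
Q1: Jan-Mar, Q2: Apr-Jun, Q3: Jul-Sep, Q4: Oct-Dec

Q1


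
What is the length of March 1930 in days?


March 1930

31 days


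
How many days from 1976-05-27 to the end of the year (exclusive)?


Day of year: 148 of 366
Remaining = 366 - 148

218 days


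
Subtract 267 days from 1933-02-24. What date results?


Start: 1933-02-24, subtract 267 days
Back 24 days from February 24 reaches January 31, 1933 -> 243 left
January 1933 has 31 days -> back to December 31, 1932 -> 212 left
December 1932 has 31 days -> back to November 30, 1932 -> 181 left
November 1932 has 30 days -> back to October 31, 1932 -> 151 left
October 1932 has 31 days -> back to September 30, 1932 -> 120 left
September 1932 has 30 days -> back to August 31, 1932 -> 90 left
August 1932 has 31 days -> back to July 31, 1932 -> 59 left
July 1932 has 31 days -> back to June 30, 1932 -> 28 left
June 1932: 30 - 28 = 2 -> lands on June 2

Result: 1932-06-02


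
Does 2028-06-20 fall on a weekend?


Anchor: Jan 1, 2028. With p = 2028 - 1 = 2027: (p + p//4 - p//100 + p//400) mod 7 = (2027 + 506 - 20 + 5) mod 7 = 2518 mod 7 = 5 -> Saturday (Mon=0 ... Sun=6)
Day of year: 172; offset = 171
Weekday index = (5 + 171) mod 7 = 1 -> Tuesday
Weekend days: Saturday, Sunday

No


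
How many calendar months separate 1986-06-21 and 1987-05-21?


From June 1986 to May 1987
1 year * 12 = 12 months, minus 1 month = 11

11 months


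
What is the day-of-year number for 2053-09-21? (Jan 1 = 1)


Date: September 21, 2053
Days in months 1 through 8: 243
Plus 21 days in September

Day of year: 264


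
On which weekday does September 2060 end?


September 2060 has 30 days
Anchor: Jan 1, 2060. With p = 2060 - 1 = 2059: (p + p//4 - p//100 + p//400) mod 7 = (2059 + 514 - 20 + 5) mod 7 = 2558 mod 7 = 3 -> Thursday (Mon=0 ... Sun=6)
Days before September (Jan-Aug): 244; September 1 index = (3 + 244) mod 7 = 2 -> Wednesday
Last day offset: 30 - 1 = 29 days
Weekday index = (2 + 29) mod 7 = 3

Thursday, September 30


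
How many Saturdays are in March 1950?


March 1950 has 31 days
Anchor: Jan 1, 1950. With p = 1950 - 1 = 1949: (p + p//4 - p//100 + p//400) mod 7 = (1949 + 487 - 19 + 4) mod 7 = 2421 mod 7 = 6 -> Sunday (Mon=0 ... Sun=6)
Days before March (Jan-Feb): 59; March 1 index = (6 + 59) mod 7 = 2 -> Wednesday
First Saturday is March 4
Saturdays: 4, 11, 18, 25

4 Saturdays


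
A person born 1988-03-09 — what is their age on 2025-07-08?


Birth: 1988-03-09
Reference: 2025-07-08
Year difference: 2025 - 1988 = 37

37 years old


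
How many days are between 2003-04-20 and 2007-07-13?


From 2003-04-20 to 2007-07-13
2003-04-20: days before April = 31 + 28 + 31 = 90 (2003 is not a leap year); day of year = 90 + 20 = 110
2007-07-13: days before July = 31 + 28 + 31 + 30 + 31 + 30 = 181 (2007 is not a leap year); day of year = 181 + 13 = 194
Rest of 2003: 365 - 110 = 255
Full years 2004 (366), 2005 (365), 2006 (365): 1096
Total = 255 + 1096 + 194 = 1545

1545 days


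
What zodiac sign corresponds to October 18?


Date: October 18
Conventional tropical zodiac dates: Libra from September 23 onward; Scorpio starts October 23
October 18 falls within the Libra range

Libra


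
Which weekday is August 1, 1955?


Target: August 1, 1955
Anchor: Jan 1, 1955. With p = 1955 - 1 = 1954: (p + p//4 - p//100 + p//400) mod 7 = (1954 + 488 - 19 + 4) mod 7 = 2427 mod 7 = 5 -> Saturday (Mon=0 ... Sun=6)
Days before August (Jan-Jul): 212 days
Weekday index = (5 + 212) mod 7 = 0

Monday


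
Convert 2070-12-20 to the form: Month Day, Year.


ISO 2070-12-20 parses as year=2070, month=12, day=20
Month 12 -> December

December 20, 2070


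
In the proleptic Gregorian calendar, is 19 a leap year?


Gregorian leap year rule: divisible by 4, but not by 100, unless also by 400.
19 is not divisible by 4 -> not a leap year

No


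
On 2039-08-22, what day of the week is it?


Date: August 22, 2039
Anchor: Jan 1, 2039. With p = 2039 - 1 = 2038: (p + p//4 - p//100 + p//400) mod 7 = (2038 + 509 - 20 + 5) mod 7 = 2532 mod 7 = 5 -> Saturday (Mon=0 ... Sun=6)
Days before August (Jan-Jul): 212; offset = 212 + 22 - 1 = 233
Weekday index = (5 + 233) mod 7 = 0

Day of the week: Monday


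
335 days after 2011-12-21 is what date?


Start: 2011-12-21, add 335 days
December 2011 has 31 days: 31 - 21 = 10 days to December 31 -> 325 left
January 2012 has 31 days -> 294 left
February 2012 has 29 days -> 265 left
March 2012 has 31 days -> 234 left
April 2012 has 30 days -> 204 left
May 2012 has 31 days -> 173 left
June 2012 has 30 days -> 143 left
July 2012 has 31 days -> 112 left
August 2012 has 31 days -> 81 left
September 2012 has 30 days -> 51 left
October 2012 has 31 days -> 20 left
November 2012: 20 <= 30 -> lands on November 20

Result: 2012-11-20


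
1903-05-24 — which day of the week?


Date: May 24, 1903
Anchor: Jan 1, 1903. With p = 1903 - 1 = 1902: (p + p//4 - p//100 + p//400) mod 7 = (1902 + 475 - 19 + 4) mod 7 = 2362 mod 7 = 3 -> Thursday (Mon=0 ... Sun=6)
Days before May (Jan-Apr): 120; offset = 120 + 24 - 1 = 143
Weekday index = (3 + 143) mod 7 = 6

Day of the week: Sunday


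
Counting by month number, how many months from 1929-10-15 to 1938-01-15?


From October 1929 to January 1938
9 years * 12 = 108 months, minus 9 months = 99

99 months


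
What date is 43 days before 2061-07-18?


Start: 2061-07-18, subtract 43 days
Back 18 days from July 18 reaches June 30, 2061 -> 25 left
June 2061: 30 - 25 = 5 -> lands on June 5

Result: 2061-06-05


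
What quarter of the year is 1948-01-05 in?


Month: January (month 1)
Q1: Jan-Mar, Q2: Apr-Jun, Q3: Jul-Sep, Q4: Oct-Dec

Q1


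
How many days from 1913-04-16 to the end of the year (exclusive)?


Day of year: 106 of 365
Remaining = 365 - 106

259 days


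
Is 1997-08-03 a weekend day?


Anchor: Jan 1, 1997. With p = 1997 - 1 = 1996: (p + p//4 - p//100 + p//400) mod 7 = (1996 + 499 - 19 + 4) mod 7 = 2480 mod 7 = 2 -> Wednesday (Mon=0 ... Sun=6)
Day of year: 215; offset = 214
Weekday index = (2 + 214) mod 7 = 6 -> Sunday
Weekend days: Saturday, Sunday

Yes


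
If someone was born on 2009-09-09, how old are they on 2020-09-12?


Birth: 2009-09-09
Reference: 2020-09-12
Year difference: 2020 - 2009 = 11

11 years old


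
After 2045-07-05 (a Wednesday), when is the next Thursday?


Current: Wednesday
Target: Thursday
Days ahead: 1

Next Thursday: 2045-07-06


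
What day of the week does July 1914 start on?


Target: July 1, 1914
Anchor: Jan 1, 1914. With p = 1914 - 1 = 1913: (p + p//4 - p//100 + p//400) mod 7 = (1913 + 478 - 19 + 4) mod 7 = 2376 mod 7 = 3 -> Thursday (Mon=0 ... Sun=6)
Days before July (Jan-Jun): 181 days
Weekday index = (3 + 181) mod 7 = 2

Wednesday


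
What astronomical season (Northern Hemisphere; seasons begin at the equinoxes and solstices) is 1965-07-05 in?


Date: July 5
Astronomical Summer (approx.; exact equinox/solstice day varies by year): June 21 to September 21
July 5 falls within the Summer window

Summer


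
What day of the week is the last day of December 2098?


December 2098 has 31 days
Anchor: Jan 1, 2098. With p = 2098 - 1 = 2097: (p + p//4 - p//100 + p//400) mod 7 = (2097 + 524 - 20 + 5) mod 7 = 2606 mod 7 = 2 -> Wednesday (Mon=0 ... Sun=6)
Days before December (Jan-Nov): 334; December 1 index = (2 + 334) mod 7 = 0 -> Monday
Last day offset: 31 - 1 = 30 days
Weekday index = (0 + 30) mod 7 = 2

Wednesday, December 31


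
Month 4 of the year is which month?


Month 4 of 12

April


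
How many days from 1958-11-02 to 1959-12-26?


From 1958-11-02 to 1959-12-26
1958-11-02: days before November = 31 + 28 + 31 + 30 + 31 + 30 + 31 + 31 + 30 + 31 = 304 (1958 is not a leap year); day of year = 304 + 2 = 306
1959-12-26: days before December = 31 + 28 + 31 + 30 + 31 + 30 + 31 + 31 + 30 + 31 + 30 = 334 (1959 is not a leap year); day of year = 334 + 26 = 360
Rest of 1958: 365 - 306 = 59
Total = 59 + 360 = 419

419 days


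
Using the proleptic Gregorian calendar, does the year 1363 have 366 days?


Gregorian leap year rule: divisible by 4, but not by 100, unless also by 400.
1363 is not divisible by 4 -> not a leap year

No


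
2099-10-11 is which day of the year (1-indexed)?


Date: October 11, 2099
Days in months 1 through 9: 273
Plus 11 days in October

Day of year: 284


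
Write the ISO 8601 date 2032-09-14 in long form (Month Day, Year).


ISO 2032-09-14 parses as year=2032, month=09, day=14
Month 9 -> September

September 14, 2032


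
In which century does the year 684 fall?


Century = (year - 1) // 100 + 1
= (684 - 1) // 100 + 1
= 683 // 100 + 1
= 6 + 1

7th century


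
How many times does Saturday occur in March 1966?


March 1966 has 31 days
Anchor: Jan 1, 1966. With p = 1966 - 1 = 1965: (p + p//4 - p//100 + p//400) mod 7 = (1965 + 491 - 19 + 4) mod 7 = 2441 mod 7 = 5 -> Saturday (Mon=0 ... Sun=6)
Days before March (Jan-Feb): 59; March 1 index = (5 + 59) mod 7 = 1 -> Tuesday
First Saturday is March 5
Saturdays: 5, 12, 19, 26

4 Saturdays


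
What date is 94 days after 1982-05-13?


Start: 1982-05-13, add 94 days
May 1982 has 31 days: 31 - 13 = 18 days to May 31 -> 76 left
June 1982 has 30 days -> 46 left
July 1982 has 31 days -> 15 left
August 1982: 15 <= 31 -> lands on August 15

Result: 1982-08-15


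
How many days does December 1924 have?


December 1924

31 days


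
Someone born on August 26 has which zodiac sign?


Date: August 26
Conventional tropical zodiac dates: Virgo from August 23 onward; Libra starts September 23
August 26 falls within the Virgo range

Virgo


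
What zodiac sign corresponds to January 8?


Date: January 8
Conventional tropical zodiac dates: Capricorn from December 22 onward; Aquarius starts January 20
January 8 falls within the Capricorn range

Capricorn


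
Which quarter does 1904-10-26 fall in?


Month: October (month 10)
Q1: Jan-Mar, Q2: Apr-Jun, Q3: Jul-Sep, Q4: Oct-Dec

Q4


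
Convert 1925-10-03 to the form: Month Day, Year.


ISO 1925-10-03 parses as year=1925, month=10, day=03
Month 10 -> October

October 3, 1925


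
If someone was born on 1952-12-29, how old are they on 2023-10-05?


Birth: 1952-12-29
Reference: 2023-10-05
Year difference: 2023 - 1952 = 71
Birthday not yet reached in 2023, subtract 1

70 years old


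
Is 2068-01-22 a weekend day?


Anchor: Jan 1, 2068. With p = 2068 - 1 = 2067: (p + p//4 - p//100 + p//400) mod 7 = (2067 + 516 - 20 + 5) mod 7 = 2568 mod 7 = 6 -> Sunday (Mon=0 ... Sun=6)
Day of year: 22; offset = 21
Weekday index = (6 + 21) mod 7 = 6 -> Sunday
Weekend days: Saturday, Sunday

Yes


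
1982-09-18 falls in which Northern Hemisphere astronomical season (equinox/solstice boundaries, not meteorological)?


Date: September 18
Astronomical Summer (approx.; exact equinox/solstice day varies by year): June 21 to September 21
September 18 falls within the Summer window

Summer


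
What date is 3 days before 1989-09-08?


Start: 1989-09-08, subtract 3 days
8 - 3 = 5 stays within September 1989

Result: 1989-09-05


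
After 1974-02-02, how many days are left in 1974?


Day of year: 33 of 365
Remaining = 365 - 33

332 days


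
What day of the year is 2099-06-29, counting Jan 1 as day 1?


Date: June 29, 2099
Days in months 1 through 5: 151
Plus 29 days in June

Day of year: 180


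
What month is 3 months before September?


September is month 9
9 - 3 = 6

June


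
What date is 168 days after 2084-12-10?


Start: 2084-12-10, add 168 days
December 2084 has 31 days: 31 - 10 = 21 days to December 31 -> 147 left
January 2085 has 31 days -> 116 left
February 2085 has 28 days -> 88 left
March 2085 has 31 days -> 57 left
April 2085 has 30 days -> 27 left
May 2085: 27 <= 31 -> lands on May 27

Result: 2085-05-27


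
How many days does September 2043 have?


September 2043

30 days


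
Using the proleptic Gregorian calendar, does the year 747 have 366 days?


Gregorian leap year rule: divisible by 4, but not by 100, unless also by 400.
747 is not divisible by 4 -> not a leap year

No


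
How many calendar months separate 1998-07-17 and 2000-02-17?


From July 1998 to February 2000
2 years * 12 = 24 months, minus 5 months = 19

19 months


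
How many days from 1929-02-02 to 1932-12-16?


From 1929-02-02 to 1932-12-16
1929-02-02: days before February = 31; day of year = 31 + 2 = 33
1932-12-16: days before December = 31 + 29 + 31 + 30 + 31 + 30 + 31 + 31 + 30 + 31 + 30 = 335 (1932 is a leap year); day of year = 335 + 16 = 351
Rest of 1929: 365 - 33 = 332
Full years 1930 (365), 1931 (365): 730
Total = 332 + 730 + 351 = 1413

1413 days


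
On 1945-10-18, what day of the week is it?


Date: October 18, 1945
Anchor: Jan 1, 1945. With p = 1945 - 1 = 1944: (p + p//4 - p//100 + p//400) mod 7 = (1944 + 486 - 19 + 4) mod 7 = 2415 mod 7 = 0 -> Monday (Mon=0 ... Sun=6)
Days before October (Jan-Sep): 273; offset = 273 + 18 - 1 = 290
Weekday index = (0 + 290) mod 7 = 3

Day of the week: Thursday


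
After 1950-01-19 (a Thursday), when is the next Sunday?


Current: Thursday
Target: Sunday
Days ahead: 3

Next Sunday: 1950-01-22


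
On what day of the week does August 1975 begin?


Target: August 1, 1975
Anchor: Jan 1, 1975. With p = 1975 - 1 = 1974: (p + p//4 - p//100 + p//400) mod 7 = (1974 + 493 - 19 + 4) mod 7 = 2452 mod 7 = 2 -> Wednesday (Mon=0 ... Sun=6)
Days before August (Jan-Jul): 212 days
Weekday index = (2 + 212) mod 7 = 4

Friday


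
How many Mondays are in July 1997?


July 1997 has 31 days
Anchor: Jan 1, 1997. With p = 1997 - 1 = 1996: (p + p//4 - p//100 + p//400) mod 7 = (1996 + 499 - 19 + 4) mod 7 = 2480 mod 7 = 2 -> Wednesday (Mon=0 ... Sun=6)
Days before July (Jan-Jun): 181; July 1 index = (2 + 181) mod 7 = 1 -> Tuesday
First Monday is July 7
Mondays: 7, 14, 21, 28

4 Mondays


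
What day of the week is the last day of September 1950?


September 1950 has 30 days
Anchor: Jan 1, 1950. With p = 1950 - 1 = 1949: (p + p//4 - p//100 + p//400) mod 7 = (1949 + 487 - 19 + 4) mod 7 = 2421 mod 7 = 6 -> Sunday (Mon=0 ... Sun=6)
Days before September (Jan-Aug): 243; September 1 index = (6 + 243) mod 7 = 4 -> Friday
Last day offset: 30 - 1 = 29 days
Weekday index = (4 + 29) mod 7 = 5

Saturday, September 30


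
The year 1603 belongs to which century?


Century = (year - 1) // 100 + 1
= (1603 - 1) // 100 + 1
= 1602 // 100 + 1
= 16 + 1

17th century


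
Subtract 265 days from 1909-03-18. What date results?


Start: 1909-03-18, subtract 265 days
Back 18 days from March 18 reaches February 28, 1909 -> 247 left
February 1909 has 28 days -> back to January 31, 1909 -> 219 left
January 1909 has 31 days -> back to December 31, 1908 -> 188 left
December 1908 has 31 days -> back to November 30, 1908 -> 157 left
November 1908 has 30 days -> back to October 31, 1908 -> 127 left
October 1908 has 31 days -> back to September 30, 1908 -> 96 left
September 1908 has 30 days -> back to August 31, 1908 -> 66 left
August 1908 has 31 days -> back to July 31, 1908 -> 35 left
July 1908 has 31 days -> back to June 30, 1908 -> 4 left
June 1908: 30 - 4 = 26 -> lands on June 26

Result: 1908-06-26


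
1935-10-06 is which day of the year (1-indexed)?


Date: October 6, 1935
Days in months 1 through 9: 273
Plus 6 days in October

Day of year: 279


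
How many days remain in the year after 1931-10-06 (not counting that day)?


Day of year: 279 of 365
Remaining = 365 - 279

86 days


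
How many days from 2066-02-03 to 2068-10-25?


From 2066-02-03 to 2068-10-25
2066-02-03: days before February = 31; day of year = 31 + 3 = 34
2068-10-25: days before October = 31 + 29 + 31 + 30 + 31 + 30 + 31 + 31 + 30 = 274 (2068 is a leap year); day of year = 274 + 25 = 299
Rest of 2066: 365 - 34 = 331
Full years 2067 (365): 365
Total = 331 + 365 + 299 = 995

995 days


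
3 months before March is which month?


March is month 3
3 - 3 = 0; wrap: 0 + 12 = 12

December


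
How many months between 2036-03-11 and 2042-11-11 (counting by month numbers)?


From March 2036 to November 2042
6 years * 12 = 72 months, plus 8 months = 80

80 months


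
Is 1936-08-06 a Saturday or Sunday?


Anchor: Jan 1, 1936. With p = 1936 - 1 = 1935: (p + p//4 - p//100 + p//400) mod 7 = (1935 + 483 - 19 + 4) mod 7 = 2403 mod 7 = 2 -> Wednesday (Mon=0 ... Sun=6)
Day of year: 219; offset = 218
Weekday index = (2 + 218) mod 7 = 3 -> Thursday
Weekend days: Saturday, Sunday

No


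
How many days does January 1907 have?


January 1907

31 days


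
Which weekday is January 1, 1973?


Target: January 1, 1973
Anchor: Jan 1, 1973. With p = 1973 - 1 = 1972: (p + p//4 - p//100 + p//400) mod 7 = (1972 + 493 - 19 + 4) mod 7 = 2450 mod 7 = 0 -> Monday (Mon=0 ... Sun=6)
Offset from anchor: 0 days
Weekday index = (0 + 0) mod 7 = 0

Monday


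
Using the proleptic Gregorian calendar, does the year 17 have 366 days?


Gregorian leap year rule: divisible by 4, but not by 100, unless also by 400.
17 is not divisible by 4 -> not a leap year

No


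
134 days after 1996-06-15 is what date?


Start: 1996-06-15, add 134 days
June 1996 has 30 days: 30 - 15 = 15 days to June 30 -> 119 left
July 1996 has 31 days -> 88 left
August 1996 has 31 days -> 57 left
September 1996 has 30 days -> 27 left
October 1996: 27 <= 31 -> lands on October 27

Result: 1996-10-27


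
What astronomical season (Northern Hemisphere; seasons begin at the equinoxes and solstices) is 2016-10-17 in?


Date: October 17
Astronomical Autumn (approx.; exact equinox/solstice day varies by year): September 22 to December 20
October 17 falls within the Autumn window

Autumn
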